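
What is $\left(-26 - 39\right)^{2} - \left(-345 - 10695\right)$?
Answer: $15265$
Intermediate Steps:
$\left(-26 - 39\right)^{2} - \left(-345 - 10695\right) = \left(-65\right)^{2} - \left(-345 - 10695\right) = 4225 - -11040 = 4225 + 11040 = 15265$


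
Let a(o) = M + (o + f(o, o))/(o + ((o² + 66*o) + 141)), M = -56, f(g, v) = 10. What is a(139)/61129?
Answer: -1611251/1758986975 ≈ -0.00091601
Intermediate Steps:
a(o) = -56 + (10 + o)/(141 + o² + 67*o) (a(o) = -56 + (o + 10)/(o + ((o² + 66*o) + 141)) = -56 + (10 + o)/(o + (141 + o² + 66*o)) = -56 + (10 + o)/(141 + o² + 67*o))
a(139)/61129 = ((-7886 - 3751*139 - 56*139²)/(141 + 139² + 67*139))/61129 = ((-7886 - 521389 - 56*19321)/(141 + 19321 + 9313))*(1/61129) = ((-7886 - 521389 - 1081976)/28775)*(1/61129) = ((1/28775)*(-1611251))*(1/61129) = -1611251/28775*1/61129 = -1611251/1758986975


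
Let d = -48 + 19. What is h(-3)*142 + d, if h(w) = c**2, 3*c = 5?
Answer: 3289/9 ≈ 365.44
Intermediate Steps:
c = 5/3 (c = (1/3)*5 = 5/3 ≈ 1.6667)
h(w) = 25/9 (h(w) = (5/3)**2 = 25/9)
d = -29
h(-3)*142 + d = (25/9)*142 - 29 = 3550/9 - 29 = 3289/9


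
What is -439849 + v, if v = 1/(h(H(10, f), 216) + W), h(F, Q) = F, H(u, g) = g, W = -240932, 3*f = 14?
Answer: -317914939921/722782 ≈ -4.3985e+5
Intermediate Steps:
f = 14/3 (f = (1/3)*14 = 14/3 ≈ 4.6667)
v = -3/722782 (v = 1/(14/3 - 240932) = 1/(-722782/3) = -3/722782 ≈ -4.1506e-6)
-439849 + v = -439849 - 3/722782 = -317914939921/722782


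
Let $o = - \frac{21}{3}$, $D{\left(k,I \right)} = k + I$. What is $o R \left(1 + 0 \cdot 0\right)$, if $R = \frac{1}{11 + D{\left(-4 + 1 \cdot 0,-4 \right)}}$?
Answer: $- \frac{7}{3} \approx -2.3333$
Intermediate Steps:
$D{\left(k,I \right)} = I + k$
$o = -7$ ($o = \left(-21\right) \frac{1}{3} = -7$)
$R = \frac{1}{3}$ ($R = \frac{1}{11 + \left(-4 + \left(-4 + 1 \cdot 0\right)\right)} = \frac{1}{11 + \left(-4 + \left(-4 + 0\right)\right)} = \frac{1}{11 - 8} = \frac{1}{3} \approx 0.33333$)
$o R \left(1 + 0 \cdot 0\right) = \left(-7\right) \frac{1}{3} \left(1 + 0 \cdot 0\right) = - \frac{7 \left(1 + 0\right)}{3} = \left(- \frac{7}{3}\right) 1 = - \frac{7}{3}$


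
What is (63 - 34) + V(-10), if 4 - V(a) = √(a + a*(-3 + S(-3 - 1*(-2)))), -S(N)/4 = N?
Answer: 33 - 2*I*√5 ≈ 33.0 - 4.4721*I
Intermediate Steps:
S(N) = -4*N
V(a) = 4 - √2*√a (V(a) = 4 - √(a + a*(-3 - 4*(-3 - 1*(-2)))) = 4 - √(a + a*(-3 - 4*(-3 + 2))) = 4 - √(a + a*(-3 - 4*(-1))) = 4 - √(a + a*(-3 + 4)) = 4 - √(a + a*1) = 4 - √(a + a) = 4 - √(2*a) = 4 - √2*√a)
(63 - 34) + V(-10) = (63 - 34) + (4 - √2*√(-10)) = 29 + (4 - √2*I*√10) = 29 + (4 - 2*I*√5) = 33 - 2*I*√5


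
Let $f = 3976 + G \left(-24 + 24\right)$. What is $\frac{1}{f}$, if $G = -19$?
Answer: $\frac{1}{3976} \approx 0.00025151$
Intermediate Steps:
$f = 3976$ ($f = 3976 - 19 \left(-24 + 24\right) = 3976 - 0 = 3976 + 0 = 3976$)
$\frac{1}{f} = \frac{1}{3976}$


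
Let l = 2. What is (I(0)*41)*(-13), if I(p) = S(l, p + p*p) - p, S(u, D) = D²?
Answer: 0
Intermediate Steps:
I(p) = (p + p²)² - p (I(p) = (p + p*p)² - p = (p + p²)² - p)
(I(0)*41)*(-13) = ((0*(-1 + 0*(1 + 0)²))*41)*(-13) = ((0*(-1 + 0*1²))*41)*(-13) = ((0*(-1 + 0*1))*41)*(-13) = ((0*(-1 + 0))*41)*(-13) = ((0*(-1))*41)*(-13) = (0*41)*(-13) = 0*(-13) = 0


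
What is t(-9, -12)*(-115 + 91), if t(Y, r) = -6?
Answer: 144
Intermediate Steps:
t(-9, -12)*(-115 + 91) = -6*(-115 + 91) = -6*(-24) = 144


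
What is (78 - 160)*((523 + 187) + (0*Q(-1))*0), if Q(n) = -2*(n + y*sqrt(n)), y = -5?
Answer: -58220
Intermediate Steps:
Q(n) = -2*n + 10*sqrt(n) (Q(n) = -2*(n - 5*sqrt(n)) = -2*n + 10*sqrt(n))
(78 - 160)*((523 + 187) + (0*Q(-1))*0) = (78 - 160)*((523 + 187) + (0*(-2*(-1) + 10*sqrt(-1)))*0) = -82*(710 + (0*(2 + 10*I))*0) = -82*(710 + 0*0) = -82*(710 + 0) = -82*710 = -58220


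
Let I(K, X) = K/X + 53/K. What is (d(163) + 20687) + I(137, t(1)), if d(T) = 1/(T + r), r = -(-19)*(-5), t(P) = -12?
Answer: 288926213/13974 ≈ 20676.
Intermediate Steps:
r = -95 (r = -19*5 = -95)
I(K, X) = 53/K + K/X
d(T) = 1/(-95 + T) (d(T) = 1/(T - 95) = 1/(-95 + T))
(d(163) + 20687) + I(137, t(1)) = (1/(-95 + 163) + 20687) + (53/137 + 137/(-12)) = (1/68 + 20687) + (53*(1/137) + 137*(-1/12)) = (1/68 + 20687) + (53/137 - 137/12) = 1406717/68 - 18133/1644 = 288926213/13974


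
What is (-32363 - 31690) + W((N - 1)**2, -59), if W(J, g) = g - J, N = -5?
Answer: -64148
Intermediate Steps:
(-32363 - 31690) + W((N - 1)**2, -59) = (-32363 - 31690) + (-59 - (-5 - 1)**2) = -64053 + (-59 - 1*(-6)**2) = -64053 + (-59 - 1*36) = -64053 + (-59 - 36) = -64053 - 95 = -64148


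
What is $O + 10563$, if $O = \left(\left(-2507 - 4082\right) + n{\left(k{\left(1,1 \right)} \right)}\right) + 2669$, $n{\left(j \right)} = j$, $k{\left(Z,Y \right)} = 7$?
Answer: $6650$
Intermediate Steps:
$O = -3913$ ($O = \left(\left(-2507 - 4082\right) + 7\right) + 2669 = \left(-6589 + 7\right) + 2669 = -6582 + 2669 = -3913$)
$O + 10563 = -3913 + 10563 = 6650$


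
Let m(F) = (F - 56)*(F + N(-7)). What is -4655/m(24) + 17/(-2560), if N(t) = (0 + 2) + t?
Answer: 19583/2560 ≈ 7.6496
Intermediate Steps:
N(t) = 2 + t
m(F) = (-56 + F)*(-5 + F) (m(F) = (F - 56)*(F + (2 - 7)) = (-56 + F)*(F - 5) = (-56 + F)*(-5 + F))
-4655/m(24) + 17/(-2560) = -4655/(280 + 24**2 - 61*24) + 17/(-2560) = -4655/(280 + 576 - 1464) + 17*(-1/2560) = -4655/(-608) - 17/2560 = -4655*(-1/608) - 17/2560 = 245/32 - 17/2560 = 19583/2560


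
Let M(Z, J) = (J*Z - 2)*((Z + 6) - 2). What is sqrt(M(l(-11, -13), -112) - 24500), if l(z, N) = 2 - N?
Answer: I*sqrt(56458) ≈ 237.61*I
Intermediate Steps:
M(Z, J) = (-2 + J*Z)*(4 + Z) (M(Z, J) = (-2 + J*Z)*((6 + Z) - 2) = (-2 + J*Z)*(4 + Z))
sqrt(M(l(-11, -13), -112) - 24500) = sqrt((-8 - 2*(2 - 1*(-13)) - 112*(2 - 1*(-13))**2 + 4*(-112)*(2 - 1*(-13))) - 24500) = sqrt((-8 - 2*(2 + 13) - 112*(2 + 13)**2 + 4*(-112)*(2 + 13)) - 24500) = sqrt((-8 - 2*15 - 112*15**2 + 4*(-112)*15) - 24500) = sqrt((-8 - 30 - 112*225 - 6720) - 24500) = sqrt((-8 - 30 - 25200 - 6720) - 24500) = sqrt(-31958 - 24500) = sqrt(-56458) = I*sqrt(56458)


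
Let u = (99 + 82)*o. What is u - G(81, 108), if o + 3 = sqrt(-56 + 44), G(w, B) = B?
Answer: -651 + 362*I*sqrt(3) ≈ -651.0 + 627.0*I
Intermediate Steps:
o = -3 + 2*I*sqrt(3) (o = -3 + sqrt(-56 + 44) = -3 + sqrt(-12) = -3 + 2*I*sqrt(3) ≈ -3.0 + 3.4641*I)
u = -543 + 362*I*sqrt(3) (u = (99 + 82)*(-3 + 2*I*sqrt(3)) = 181*(-3 + 2*I*sqrt(3)) = -543 + 362*I*sqrt(3) ≈ -543.0 + 627.0*I)
u - G(81, 108) = (-543 + 362*I*sqrt(3)) - 1*108 = (-543 + 362*I*sqrt(3)) - 108 = -651 + 362*I*sqrt(3)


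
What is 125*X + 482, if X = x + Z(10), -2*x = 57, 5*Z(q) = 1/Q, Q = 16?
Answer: -49263/16 ≈ -3078.9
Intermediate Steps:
Z(q) = 1/80 (Z(q) = (⅕)/16 = (⅕)*(1/16) = 1/80)
x = -57/2 (x = -½*57 = -57/2 ≈ -28.500)
X = -2279/80 (X = -57/2 + 1/80 = -2279/80 ≈ -28.487)
125*X + 482 = 125*(-2279/80) + 482 = -56975/16 + 482 = -49263/16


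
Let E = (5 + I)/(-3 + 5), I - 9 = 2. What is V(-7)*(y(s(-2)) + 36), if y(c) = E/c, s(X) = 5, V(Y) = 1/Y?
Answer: -188/35 ≈ -5.3714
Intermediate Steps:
I = 11 (I = 9 + 2 = 11)
E = 8 (E = (5 + 11)/(-3 + 5) = 16/2 = 16*(½) = 8)
y(c) = 8/c
V(-7)*(y(s(-2)) + 36) = (8/5 + 36)/(-7) = -(8*(⅕) + 36)/7 = -(8/5 + 36)/7 = -⅐*188/5 = -188/35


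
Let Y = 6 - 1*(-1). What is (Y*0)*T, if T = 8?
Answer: 0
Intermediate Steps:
Y = 7 (Y = 6 + 1 = 7)
(Y*0)*T = (7*0)*8 = 0*8 = 0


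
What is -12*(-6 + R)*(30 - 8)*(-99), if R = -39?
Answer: -1176120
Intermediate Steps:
-12*(-6 + R)*(30 - 8)*(-99) = -12*(-6 - 39)*(30 - 8)*(-99) = -(-540)*22*(-99) = -12*(-990)*(-99) = 11880*(-99) = -1176120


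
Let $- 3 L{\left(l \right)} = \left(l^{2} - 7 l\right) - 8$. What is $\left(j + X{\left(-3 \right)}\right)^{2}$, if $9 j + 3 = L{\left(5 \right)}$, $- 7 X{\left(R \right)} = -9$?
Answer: $\frac{1156}{441} \approx 2.6213$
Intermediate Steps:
$L{\left(l \right)} = \frac{8}{3} - \frac{l^{2}}{3} + \frac{7 l}{3}$ ($L{\left(l \right)} = - \frac{\left(l^{2} - 7 l\right) - 8}{3} = - \frac{-8 + l^{2} - 7 l}{3} = \frac{8}{3} - \frac{l^{2}}{3} + \frac{7 l}{3}$)
$X{\left(R \right)} = \frac{9}{7}$ ($X{\left(R \right)} = \left(- \frac{1}{7}\right) \left(-9\right) = \frac{9}{7}$)
$j = \frac{1}{3}$ ($j = - \frac{1}{3} + \frac{\frac{8}{3} - \frac{5^{2}}{3} + \frac{7}{3} \cdot 5}{9} = - \frac{1}{3} + \frac{\frac{8}{3} - \frac{25}{3} + \frac{35}{3}}{9} = - \frac{1}{3} + \frac{1}{9} \cdot 6 = - \frac{1}{3} + \frac{2}{3} = \frac{1}{3} \approx 0.33333$)
$\left(j + X{\left(-3 \right)}\right)^{2} = \left(\frac{1}{3} + \frac{9}{7}\right)^{2} = \left(\frac{34}{21}\right)^{2} = \frac{1156}{441}$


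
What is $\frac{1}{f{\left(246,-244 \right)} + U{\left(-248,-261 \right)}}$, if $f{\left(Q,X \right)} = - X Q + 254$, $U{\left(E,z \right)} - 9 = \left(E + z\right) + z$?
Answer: $\frac{1}{59517} \approx 1.6802 \cdot 10^{-5}$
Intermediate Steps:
$U{\left(E,z \right)} = 9 + E + 2 z$ ($U{\left(E,z \right)} = 9 + \left(\left(E + z\right) + z\right) = 9 + \left(E + 2 z\right) = 9 + E + 2 z$)
$f{\left(Q,X \right)} = 254 - Q X$ ($f{\left(Q,X \right)} = - Q X + 254 = 254 - Q X$)
$\frac{1}{f{\left(246,-244 \right)} + U{\left(-248,-261 \right)}} = \frac{1}{\left(254 - 246 \left(-244\right)\right) + \left(9 - 248 + 2 \left(-261\right)\right)} = \frac{1}{\left(254 + 60024\right) - 761} = \frac{1}{60278 - 761} = \frac{1}{59517}$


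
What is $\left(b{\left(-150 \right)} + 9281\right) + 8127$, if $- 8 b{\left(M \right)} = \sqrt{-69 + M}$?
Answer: $17408 - \frac{i \sqrt{219}}{8} \approx 17408.0 - 1.8498 i$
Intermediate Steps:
$b{\left(M \right)} = - \frac{\sqrt{-69 + M}}{8}$
$\left(b{\left(-150 \right)} + 9281\right) + 8127 = \left(- \frac{\sqrt{-69 - 150}}{8} + 9281\right) + 8127 = \left(- \frac{\sqrt{-219}}{8} + 9281\right) + 8127 = \left(- \frac{i \sqrt{219}}{8} + 9281\right) + 8127 = \left(9281 - \frac{i \sqrt{219}}{8}\right) + 8127 = 17408 - \frac{i \sqrt{219}}{8}$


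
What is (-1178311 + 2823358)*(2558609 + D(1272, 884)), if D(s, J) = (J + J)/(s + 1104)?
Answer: 138898098362602/33 ≈ 4.2090e+12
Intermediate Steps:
D(s, J) = 2*J/(1104 + s) (D(s, J) = (2*J)/(1104 + s) = 2*J/(1104 + s))
(-1178311 + 2823358)*(2558609 + D(1272, 884)) = (-1178311 + 2823358)*(2558609 + 2*884/(1104 + 1272)) = 1645047*(2558609 + 2*884/2376) = 1645047*(2558609 + 2*884*(1/2376)) = 1645047*(2558609 + 221/297) = 1645047*(759907094/297) = 138898098362602/33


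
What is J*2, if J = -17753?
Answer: -35506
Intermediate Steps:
J*2 = -17753*2 = -35506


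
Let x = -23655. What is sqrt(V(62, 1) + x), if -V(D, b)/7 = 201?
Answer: I*sqrt(25062) ≈ 158.31*I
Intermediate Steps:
V(D, b) = -1407 (V(D, b) = -7*201 = -1407)
sqrt(V(62, 1) + x) = sqrt(-1407 - 23655) = sqrt(-25062) = I*sqrt(25062)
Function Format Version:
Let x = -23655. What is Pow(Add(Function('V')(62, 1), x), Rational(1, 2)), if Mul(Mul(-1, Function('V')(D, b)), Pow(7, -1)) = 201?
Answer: Mul(I, Pow(25062, Rational(1, 2))) ≈ Mul(158.31, I)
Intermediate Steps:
Function('V')(D, b) = -1407 (Function('V')(D, b) = Mul(-7, 201) = -1407)
Pow(Add(Function('V')(62, 1), x), Rational(1, 2)) = Pow(Add(-1407, -23655), Rational(1, 2)) = Pow(-25062, Rational(1, 2)) = Mul(I, Pow(25062, Rational(1, 2)))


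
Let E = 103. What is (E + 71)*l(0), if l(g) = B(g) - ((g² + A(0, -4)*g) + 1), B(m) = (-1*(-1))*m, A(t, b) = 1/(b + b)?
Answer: -174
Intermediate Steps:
A(t, b) = 1/(2*b)
B(m) = m (B(m) = 1*m = m)
l(g) = -1 - g² + 9*g/8 (l(g) = g - ((g² + ((½)/(-4))*g) + 1) = g - ((g² + ((½)*(-¼))*g) + 1) = g - ((g² - g/8) + 1) = g - (1 + g² - g/8) = g + (-1 - g² + g/8) = -1 - g² + 9*g/8)
(E + 71)*l(0) = (103 + 71)*(-1 - 1*0² + (9/8)*0) = 174*(-1 - 1*0 + 0) = 174*(-1 + 0 + 0) = 174*(-1) = -174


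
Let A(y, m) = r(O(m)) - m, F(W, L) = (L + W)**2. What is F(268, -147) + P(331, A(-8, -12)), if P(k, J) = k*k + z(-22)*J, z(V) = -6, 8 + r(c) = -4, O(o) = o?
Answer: 124202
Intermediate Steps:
r(c) = -12 (r(c) = -8 - 4 = -12)
A(y, m) = -12 - m
P(k, J) = k**2 - 6*J (P(k, J) = k*k - 6*J = k**2 - 6*J)
F(268, -147) + P(331, A(-8, -12)) = (-147 + 268)**2 + (331**2 - 6*(-12 - 1*(-12))) = 121**2 + (109561 - 6*(-12 + 12)) = 14641 + (109561 - 6*0) = 14641 + (109561 + 0) = 14641 + 109561 = 124202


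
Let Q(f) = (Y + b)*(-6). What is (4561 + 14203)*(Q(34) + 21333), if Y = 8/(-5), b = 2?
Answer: 2001236892/5 ≈ 4.0025e+8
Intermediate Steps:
Y = -8/5 (Y = 8*(-1/5) = -8/5 ≈ -1.6000)
Q(f) = -12/5 (Q(f) = (-8/5 + 2)*(-6) = (2/5)*(-6) = -12/5)
(4561 + 14203)*(Q(34) + 21333) = (4561 + 14203)*(-12/5 + 21333) = 18764*(106653/5) = 2001236892/5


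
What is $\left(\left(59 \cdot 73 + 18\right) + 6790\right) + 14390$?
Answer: $25505$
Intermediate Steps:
$\left(\left(59 \cdot 73 + 18\right) + 6790\right) + 14390 = \left(\left(4307 + 18\right) + 6790\right) + 14390 = \left(4325 + 6790\right) + 14390 = 11115 + 14390 = 25505$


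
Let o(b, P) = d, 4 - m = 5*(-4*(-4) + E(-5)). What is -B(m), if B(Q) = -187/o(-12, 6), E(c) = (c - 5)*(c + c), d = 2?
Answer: 187/2 ≈ 93.500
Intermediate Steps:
E(c) = 2*c*(-5 + c) (E(c) = (-5 + c)*(2*c) = 2*c*(-5 + c))
m = -576 (m = 4 - 5*(-4*(-4) + 2*(-5)*(-5 - 5)) = 4 - 5*(16 + 2*(-5)*(-10)) = 4 - 5*(16 + 100) = 4 - 5*116 = 4 - 1*580 = 4 - 580 = -576)
o(b, P) = 2
B(Q) = -187/2
-B(m) = -1*(-187/2) = 187/2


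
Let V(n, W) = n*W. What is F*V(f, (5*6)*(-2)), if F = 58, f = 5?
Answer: -17400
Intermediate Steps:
V(n, W) = W*n
F*V(f, (5*6)*(-2)) = 58*(((5*6)*(-2))*5) = 58*((30*(-2))*5) = 58*(-60*5) = 58*(-300) = -17400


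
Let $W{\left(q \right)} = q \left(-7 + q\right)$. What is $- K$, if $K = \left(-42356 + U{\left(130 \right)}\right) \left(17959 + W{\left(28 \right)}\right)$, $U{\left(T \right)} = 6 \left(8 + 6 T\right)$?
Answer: $697886516$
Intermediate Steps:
$U{\left(T \right)} = 48 + 36 T$
$K = -697886516$ ($K = \left(-42356 + \left(48 + 36 \cdot 130\right)\right) \left(17959 + 28 \left(-7 + 28\right)\right) = \left(-42356 + \left(48 + 4680\right)\right) \left(17959 + 28 \cdot 21\right) = \left(-42356 + 4728\right) \left(17959 + 588\right) = \left(-37628\right) 18547 = -697886516$)
$- K = \left(-1\right) \left(-697886516\right) = 697886516$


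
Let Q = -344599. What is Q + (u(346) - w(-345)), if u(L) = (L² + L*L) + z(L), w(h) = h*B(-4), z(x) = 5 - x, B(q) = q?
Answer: -106888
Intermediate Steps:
w(h) = -4*h (w(h) = h*(-4) = -4*h)
u(L) = 5 - L + 2*L² (u(L) = (L² + L*L) + (5 - L) = (L² + L²) + (5 - L) = 2*L² + (5 - L) = 5 - L + 2*L²)
Q + (u(346) - w(-345)) = -344599 + ((5 - 1*346 + 2*346²) - (-4)*(-345)) = -344599 + ((5 - 346 + 2*119716) - 1*1380) = -344599 + ((5 - 346 + 239432) - 1380) = -344599 + (239091 - 1380) = -344599 + 237711 = -106888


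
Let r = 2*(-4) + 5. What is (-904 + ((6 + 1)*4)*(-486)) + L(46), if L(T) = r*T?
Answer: -14650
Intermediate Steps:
r = -3 (r = -8 + 5 = -3)
L(T) = -3*T
(-904 + ((6 + 1)*4)*(-486)) + L(46) = (-904 + ((6 + 1)*4)*(-486)) - 3*46 = (-904 + (7*4)*(-486)) - 138 = (-904 + 28*(-486)) - 138 = (-904 - 13608) - 138 = -14512 - 138 = -14650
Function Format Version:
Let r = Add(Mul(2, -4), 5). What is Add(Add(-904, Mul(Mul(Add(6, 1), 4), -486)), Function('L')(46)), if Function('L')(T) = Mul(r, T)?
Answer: -14650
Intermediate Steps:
r = -3 (r = Add(-8, 5) = -3)
Function('L')(T) = Mul(-3, T)
Add(Add(-904, Mul(Mul(Add(6, 1), 4), -486)), Function('L')(46)) = Add(Add(-904, Mul(Mul(Add(6, 1), 4), -486)), Mul(-3, 46)) = Add(Add(-904, Mul(Mul(7, 4), -486)), -138) = Add(Add(-904, Mul(28, -486)), -138) = Add(Add(-904, -13608), -138) = Add(-14512, -138) = -14650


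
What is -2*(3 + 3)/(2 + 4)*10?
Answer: -20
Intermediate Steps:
-2*(3 + 3)/(2 + 4)*10 = -12/6*10 = -2*1*10 = -2*10 = -20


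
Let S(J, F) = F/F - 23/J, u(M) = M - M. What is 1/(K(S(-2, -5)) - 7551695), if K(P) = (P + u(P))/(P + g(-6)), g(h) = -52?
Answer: -79/596583930 ≈ -1.3242e-7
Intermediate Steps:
u(M) = 0
S(J, F) = 1 - 23/J
K(P) = P/(-52 + P) (K(P) = (P + 0)/(P - 52) = P/(-52 + P))
1/(K(S(-2, -5)) - 7551695) = 1/(((-23 - 2)/(-2))/(-52 + (-23 - 2)/(-2)) - 7551695) = 1/((-½*(-25))/(-52 - ½*(-25)) - 7551695) = 1/(25/(2*(-52 + 25/2)) - 7551695) = 1/(25/(2*(-79/2)) - 7551695) = 1/((25/2)*(-2/79) - 7551695) = 1/(-25/79 - 7551695) = 1/(-596583930/79) = -79/596583930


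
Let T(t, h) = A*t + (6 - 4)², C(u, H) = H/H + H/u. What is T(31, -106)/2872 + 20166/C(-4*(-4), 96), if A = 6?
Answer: 28959041/10052 ≈ 2880.9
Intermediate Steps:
C(u, H) = 1 + H/u
T(t, h) = 4 + 6*t (T(t, h) = 6*t + (6 - 4)² = 6*t + 2² = 6*t + 4 = 4 + 6*t)
T(31, -106)/2872 + 20166/C(-4*(-4), 96) = (4 + 6*31)/2872 + 20166/(((96 - 4*(-4))/((-4*(-4))))) = (4 + 186)*(1/2872) + 20166/(((96 + 16)/16)) = 190*(1/2872) + 20166/(((1/16)*112)) = 95/1436 + 20166/7 = 28959041/10052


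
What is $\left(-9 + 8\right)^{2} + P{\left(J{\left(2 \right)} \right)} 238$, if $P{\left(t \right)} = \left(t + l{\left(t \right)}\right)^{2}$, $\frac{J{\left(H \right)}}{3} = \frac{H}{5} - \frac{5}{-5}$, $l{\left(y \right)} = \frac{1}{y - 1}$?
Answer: $\frac{15511399}{3200} \approx 4847.3$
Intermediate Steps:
$l{\left(y \right)} = \frac{1}{-1 + y}$
$J{\left(H \right)} = 3 + \frac{3 H}{5}$ ($J{\left(H \right)} = 3 \left(\frac{H}{5} - \frac{5}{-5}\right) = 3 \left(H \frac{1}{5} - -1\right) = 3 \left(\frac{H}{5} + 1\right) = 3 \left(1 + \frac{H}{5}\right) = 3 + \frac{3 H}{5}$)
$P{\left(t \right)} = \left(t + \frac{1}{-1 + t}\right)^{2}$
$\left(-9 + 8\right)^{2} + P{\left(J{\left(2 \right)} \right)} 238 = \left(-9 + 8\right)^{2} + \left(\left(3 + \frac{3}{5} \cdot 2\right) + \frac{1}{-1 + \left(3 + \frac{3}{5} \cdot 2\right)}\right)^{2} \cdot 238 = \left(-1\right)^{2} + \left(\left(3 + \frac{6}{5}\right) + \frac{1}{-1 + \left(3 + \frac{6}{5}\right)}\right)^{2} \cdot 238 = 1 + \left(\frac{21}{5} + \frac{1}{-1 + \frac{21}{5}}\right)^{2} \cdot 238 = 1 + \left(\frac{21}{5} + \frac{1}{\frac{16}{5}}\right)^{2} \cdot 238 = 1 + \left(\frac{21}{5} + \frac{5}{16}\right)^{2} \cdot 238 = 1 + \left(\frac{361}{80}\right)^{2} \cdot 238 = 1 + \frac{130321}{6400} \cdot 238 = 1 + \frac{15508199}{3200} = \frac{15511399}{3200}$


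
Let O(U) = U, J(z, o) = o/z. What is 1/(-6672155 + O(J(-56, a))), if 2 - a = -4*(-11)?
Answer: -4/26688617 ≈ -1.4988e-7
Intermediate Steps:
a = -42 (a = 2 - (-4)*(-11) = 2 - 1*44 = 2 - 44 = -42)
1/(-6672155 + O(J(-56, a))) = 1/(-6672155 - 42/(-56)) = 1/(-6672155 - 42*(-1/56)) = 1/(-6672155 + ¾) = 1/(-26688617/4) = -4/26688617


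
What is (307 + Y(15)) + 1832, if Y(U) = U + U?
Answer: 2169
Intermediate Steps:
Y(U) = 2*U
(307 + Y(15)) + 1832 = (307 + 2*15) + 1832 = (307 + 30) + 1832 = 337 + 1832 = 2169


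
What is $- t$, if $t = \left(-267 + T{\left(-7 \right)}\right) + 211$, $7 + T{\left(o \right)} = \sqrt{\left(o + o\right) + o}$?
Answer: $63 - i \sqrt{21} \approx 63.0 - 4.5826 i$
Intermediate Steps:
$T{\left(o \right)} = -7 + \sqrt{3} \sqrt{o}$ ($T{\left(o \right)} = -7 + \sqrt{\left(o + o\right) + o} = -7 + \sqrt{2 o + o} = -7 + \sqrt{3 o} = -7 + \sqrt{3} \sqrt{o}$)
$t = -63 + i \sqrt{21}$ ($t = \left(-267 - \left(7 - \sqrt{3} \sqrt{-7}\right)\right) + 211 = \left(-267 - \left(7 - \sqrt{3} i \sqrt{7}\right)\right) + 211 = \left(-267 - \left(7 - i \sqrt{21}\right)\right) + 211 = \left(-274 + i \sqrt{21}\right) + 211 = -63 + i \sqrt{21} \approx -63.0 + 4.5826 i$)
$- t = - (-63 + i \sqrt{21}) = 63 - i \sqrt{21}$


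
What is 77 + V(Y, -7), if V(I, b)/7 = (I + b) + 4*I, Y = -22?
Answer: -742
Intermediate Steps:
V(I, b) = 7*b + 35*I (V(I, b) = 7*((I + b) + 4*I) = 7*(b + 5*I) = 7*b + 35*I)
77 + V(Y, -7) = 77 + (7*(-7) + 35*(-22)) = 77 + (-49 - 770) = 77 - 819 = -742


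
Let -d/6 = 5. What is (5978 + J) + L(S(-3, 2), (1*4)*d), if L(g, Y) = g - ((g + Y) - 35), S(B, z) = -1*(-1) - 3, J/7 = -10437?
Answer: -66926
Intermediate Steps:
d = -30 (d = -6*5 = -30)
J = -73059 (J = 7*(-10437) = -73059)
S(B, z) = -2 (S(B, z) = 1 - 3 = -2)
L(g, Y) = 35 - Y (L(g, Y) = g - ((Y + g) - 35) = g - (-35 + Y + g) = g + (35 - Y - g) = 35 - Y)
(5978 + J) + L(S(-3, 2), (1*4)*d) = (5978 - 73059) + (35 - 1*4*(-30)) = -67081 + (35 - 4*(-30)) = -67081 + (35 - 1*(-120)) = -67081 + (35 + 120) = -67081 + 155 = -66926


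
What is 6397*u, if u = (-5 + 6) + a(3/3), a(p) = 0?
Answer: 6397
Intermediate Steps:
u = 1 (u = (-5 + 6) + 0 = 1 + 0 = 1)
6397*u = 6397*1 = 6397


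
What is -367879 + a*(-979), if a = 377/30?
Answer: -11405453/30 ≈ -3.8018e+5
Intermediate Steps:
a = 377/30 (a = 377*(1/30) = 377/30 ≈ 12.567)
-367879 + a*(-979) = -367879 + (377/30)*(-979) = -367879 - 369083/30 = -11405453/30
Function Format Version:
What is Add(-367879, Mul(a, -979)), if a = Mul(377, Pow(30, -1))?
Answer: Rational(-11405453, 30) ≈ -3.8018e+5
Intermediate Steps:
a = Rational(377, 30) (a = Mul(377, Rational(1, 30)) = Rational(377, 30) ≈ 12.567)
Add(-367879, Mul(a, -979)) = Add(-367879, Mul(Rational(377, 30), -979)) = Add(-367879, Rational(-369083, 30)) = Rational(-11405453, 30)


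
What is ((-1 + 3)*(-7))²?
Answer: 196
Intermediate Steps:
((-1 + 3)*(-7))² = (2*(-7))² = (-14)² = 196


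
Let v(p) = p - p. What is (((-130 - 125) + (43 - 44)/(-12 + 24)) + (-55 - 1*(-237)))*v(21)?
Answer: 0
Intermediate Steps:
v(p) = 0
(((-130 - 125) + (43 - 44)/(-12 + 24)) + (-55 - 1*(-237)))*v(21) = (((-130 - 125) + (43 - 44)/(-12 + 24)) + (-55 - 1*(-237)))*0 = ((-255 - 1/12) + (-55 + 237))*0 = ((-255 - 1*1/12) + 182)*0 = ((-255 - 1/12) + 182)*0 = (-3061/12 + 182)*0 = -877/12*0 = 0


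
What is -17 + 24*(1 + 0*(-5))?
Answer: 7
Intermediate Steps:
-17 + 24*(1 + 0*(-5)) = -17 + 24*(1 + 0) = -17 + 24*1 = -17 + 24 = 7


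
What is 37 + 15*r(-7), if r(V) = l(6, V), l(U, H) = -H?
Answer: 142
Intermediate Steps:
r(V) = -V
37 + 15*r(-7) = 37 + 15*(-1*(-7)) = 37 + 15*7 = 37 + 105 = 142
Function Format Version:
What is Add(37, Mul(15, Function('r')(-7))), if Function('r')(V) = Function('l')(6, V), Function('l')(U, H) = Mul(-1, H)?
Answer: 142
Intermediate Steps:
Function('r')(V) = Mul(-1, V)
Add(37, Mul(15, Function('r')(-7))) = Add(37, Mul(15, Mul(-1, -7))) = Add(37, Mul(15, 7)) = Add(37, 105) = 142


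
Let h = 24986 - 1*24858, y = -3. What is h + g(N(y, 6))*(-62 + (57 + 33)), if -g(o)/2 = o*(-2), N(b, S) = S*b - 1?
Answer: -2000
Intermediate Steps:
N(b, S) = -1 + S*b
g(o) = 4*o (g(o) = -2*o*(-2) = -(-4)*o = 4*o)
h = 128 (h = 24986 - 24858 = 128)
h + g(N(y, 6))*(-62 + (57 + 33)) = 128 + (4*(-1 + 6*(-3)))*(-62 + (57 + 33)) = 128 + (4*(-1 - 18))*(-62 + 90) = 128 + (4*(-19))*28 = 128 - 76*28 = 128 - 2128 = -2000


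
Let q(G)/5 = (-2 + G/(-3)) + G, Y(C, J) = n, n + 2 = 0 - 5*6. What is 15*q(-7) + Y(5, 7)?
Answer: -532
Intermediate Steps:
n = -32 (n = -2 + (0 - 5*6) = -2 + (0 - 30) = -2 - 30 = -32)
Y(C, J) = -32
q(G) = -10 + 10*G/3 (q(G) = 5*((-2 + G/(-3)) + G) = 5*((-2 + G*(-1/3)) + G) = 5*((-2 - G/3) + G) = 5*(-2 + 2*G/3) = -10 + 10*G/3)
15*q(-7) + Y(5, 7) = 15*(-10 + (10/3)*(-7)) - 32 = 15*(-10 - 70/3) - 32 = 15*(-100/3) - 32 = -500 - 32 = -532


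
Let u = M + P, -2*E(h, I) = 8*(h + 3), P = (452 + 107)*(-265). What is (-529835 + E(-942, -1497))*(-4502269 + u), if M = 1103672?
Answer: 1865861223828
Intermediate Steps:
P = -148135 (P = 559*(-265) = -148135)
E(h, I) = -12 - 4*h (E(h, I) = -4*(h + 3) = -4*(3 + h) = -(24 + 8*h)/2 = -12 - 4*h)
u = 955537 (u = 1103672 - 148135 = 955537)
(-529835 + E(-942, -1497))*(-4502269 + u) = (-529835 + (-12 - 4*(-942)))*(-4502269 + 955537) = (-529835 + (-12 + 3768))*(-3546732) = (-529835 + 3756)*(-3546732) = -526079*(-3546732) = 1865861223828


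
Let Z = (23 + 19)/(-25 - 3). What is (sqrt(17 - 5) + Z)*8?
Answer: -12 + 16*sqrt(3) ≈ 15.713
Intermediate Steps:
Z = -3/2 (Z = 42/(-28) = 42*(-1/28) = -3/2 ≈ -1.5000)
(sqrt(17 - 5) + Z)*8 = (sqrt(17 - 5) - 3/2)*8 = (sqrt(12) - 3/2)*8 = (2*sqrt(3) - 3/2)*8 = (-3/2 + 2*sqrt(3))*8 = -12 + 16*sqrt(3)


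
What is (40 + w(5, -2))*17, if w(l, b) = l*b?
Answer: 510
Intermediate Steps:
w(l, b) = b*l
(40 + w(5, -2))*17 = (40 - 2*5)*17 = (40 - 10)*17 = 30*17 = 510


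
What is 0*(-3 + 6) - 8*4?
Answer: -32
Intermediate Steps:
0*(-3 + 6) - 8*4 = 0*3 - 32 = 0 - 32 = -32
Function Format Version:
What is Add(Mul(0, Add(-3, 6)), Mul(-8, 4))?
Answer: -32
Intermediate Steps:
Add(Mul(0, Add(-3, 6)), Mul(-8, 4)) = Add(Mul(0, 3), -32) = Add(0, -32) = -32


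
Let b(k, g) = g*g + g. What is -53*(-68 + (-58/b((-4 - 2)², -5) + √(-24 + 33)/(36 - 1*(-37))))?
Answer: 2741531/730 ≈ 3755.5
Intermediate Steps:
b(k, g) = g + g² (b(k, g) = g² + g = g + g²)
-53*(-68 + (-58/b((-4 - 2)², -5) + √(-24 + 33)/(36 - 1*(-37)))) = -53*(-68 + (-58*(-1/(5*(1 - 5))) + √(-24 + 33)/(36 - 1*(-37)))) = -53*(-68 + (-58/((-5*(-4))) + √9/(36 + 37))) = -53*(-68 + (-58/20 + 3/73)) = -53*(-68 + (-58*1/20 + 3*(1/73))) = -53*(-68 + (-29/10 + 3/73)) = -53*(-68 - 2087/730) = -53*(-51727/730) = 2741531/730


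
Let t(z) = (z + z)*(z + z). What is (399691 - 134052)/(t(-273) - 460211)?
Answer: -265639/162095 ≈ -1.6388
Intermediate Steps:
t(z) = 4*z² (t(z) = (2*z)*(2*z) = 4*z²)
(399691 - 134052)/(t(-273) - 460211) = (399691 - 134052)/(4*(-273)² - 460211) = 265639/(4*74529 - 460211) = 265639/(298116 - 460211) = 265639/(-162095) = 265639*(-1/162095) = -265639/162095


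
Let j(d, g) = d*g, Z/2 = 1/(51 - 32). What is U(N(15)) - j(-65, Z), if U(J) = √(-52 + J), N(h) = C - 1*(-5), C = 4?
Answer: 130/19 + I*√43 ≈ 6.8421 + 6.5574*I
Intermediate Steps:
N(h) = 9 (N(h) = 4 - 1*(-5) = 4 + 5 = 9)
Z = 2/19 (Z = 2/(51 - 32) = 2/19 ≈ 0.10526)
U(N(15)) - j(-65, Z) = √(-52 + 9) - (-65)*2/19 = √(-43) - 1*(-130/19) = I*√43 + 130/19 = 130/19 + I*√43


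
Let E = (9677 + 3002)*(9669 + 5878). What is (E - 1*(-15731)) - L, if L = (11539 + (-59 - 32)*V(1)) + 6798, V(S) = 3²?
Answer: 197118626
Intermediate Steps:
V(S) = 9
E = 197120413 (E = 12679*15547 = 197120413)
L = 17518 (L = (11539 + (-59 - 32)*9) + 6798 = (11539 - 91*9) + 6798 = (11539 - 819) + 6798 = 10720 + 6798 = 17518)
(E - 1*(-15731)) - L = (197120413 - 1*(-15731)) - 1*17518 = (197120413 + 15731) - 17518 = 197136144 - 17518 = 197118626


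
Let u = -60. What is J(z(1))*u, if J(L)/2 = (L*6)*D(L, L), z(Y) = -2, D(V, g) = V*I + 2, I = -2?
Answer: 8640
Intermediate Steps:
D(V, g) = 2 - 2*V (D(V, g) = V*(-2) + 2 = -2*V + 2 = 2 - 2*V)
J(L) = 12*L*(2 - 2*L) (J(L) = 2*((L*6)*(2 - 2*L)) = 2*((6*L)*(2 - 2*L)) = 2*(6*L*(2 - 2*L)) = 12*L*(2 - 2*L))
J(z(1))*u = (24*(-2)*(1 - 1*(-2)))*(-60) = (24*(-2)*(1 + 2))*(-60) = (24*(-2)*3)*(-60) = -144*(-60) = 8640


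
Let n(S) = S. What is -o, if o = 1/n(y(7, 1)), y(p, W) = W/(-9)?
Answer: 9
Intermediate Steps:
y(p, W) = -W/9 (y(p, W) = W*(-⅑) = -W/9)
o = -9 (o = 1/(-⅑*1) = 1/(-⅑) = -9)
-o = -1*(-9) = 9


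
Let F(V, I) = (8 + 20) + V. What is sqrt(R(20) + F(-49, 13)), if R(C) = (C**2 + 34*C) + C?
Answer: sqrt(1079) ≈ 32.848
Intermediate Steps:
R(C) = C**2 + 35*C
F(V, I) = 28 + V
sqrt(R(20) + F(-49, 13)) = sqrt(20*(35 + 20) + (28 - 49)) = sqrt(20*55 - 21) = sqrt(1100 - 21) = sqrt(1079)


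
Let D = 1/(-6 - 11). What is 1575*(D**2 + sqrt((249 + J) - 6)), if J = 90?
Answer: 1575/289 + 4725*sqrt(37) ≈ 28747.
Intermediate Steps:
D = -1/17 (D = 1/(-17) = -1/17 ≈ -0.058824)
1575*(D**2 + sqrt((249 + J) - 6)) = 1575*((-1/17)**2 + sqrt((249 + 90) - 6)) = 1575*(1/289 + sqrt(339 - 6)) = 1575*(1/289 + sqrt(333)) = 1575*(1/289 + 3*sqrt(37)) = 1575/289 + 4725*sqrt(37)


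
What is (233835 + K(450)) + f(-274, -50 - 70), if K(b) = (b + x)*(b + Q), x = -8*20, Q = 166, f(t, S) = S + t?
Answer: 412081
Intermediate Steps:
x = -160
K(b) = (-160 + b)*(166 + b) (K(b) = (b - 160)*(b + 166) = (-160 + b)*(166 + b))
(233835 + K(450)) + f(-274, -50 - 70) = (233835 + (-26560 + 450**2 + 6*450)) + ((-50 - 70) - 274) = (233835 + (-26560 + 202500 + 2700)) + (-120 - 274) = (233835 + 178640) - 394 = 412475 - 394 = 412081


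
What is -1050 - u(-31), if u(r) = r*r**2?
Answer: 28741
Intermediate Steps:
u(r) = r**3
-1050 - u(-31) = -1050 - 1*(-31)**3 = -1050 - 1*(-29791) = -1050 + 29791 = 28741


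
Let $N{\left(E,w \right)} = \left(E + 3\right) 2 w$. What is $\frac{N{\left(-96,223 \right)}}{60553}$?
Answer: $- \frac{41478}{60553} \approx -0.68499$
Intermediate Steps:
$N{\left(E,w \right)} = 2 w \left(3 + E\right)$ ($N{\left(E,w \right)} = \left(3 + E\right) 2 w = 2 w \left(3 + E\right)$)
$\frac{N{\left(-96,223 \right)}}{60553} = \frac{2 \cdot 223 \left(3 - 96\right)}{60553} = 2 \cdot 223 \left(-93\right) \frac{1}{60553} = \left(-41478\right) \frac{1}{60553} = - \frac{41478}{60553}$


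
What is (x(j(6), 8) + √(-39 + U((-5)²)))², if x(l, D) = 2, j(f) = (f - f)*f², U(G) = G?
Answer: (2 + I*√14)² ≈ -10.0 + 14.967*I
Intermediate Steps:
j(f) = 0 (j(f) = 0*f² = 0)
(x(j(6), 8) + √(-39 + U((-5)²)))² = (2 + √(-39 + (-5)²))² = (2 + √(-39 + 25))² = (2 + √(-14))² = (2 + I*√14)²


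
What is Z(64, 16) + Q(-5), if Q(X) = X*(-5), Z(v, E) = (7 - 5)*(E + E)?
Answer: 89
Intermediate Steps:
Z(v, E) = 4*E (Z(v, E) = 2*(2*E) = 4*E)
Q(X) = -5*X
Z(64, 16) + Q(-5) = 4*16 - 5*(-5) = 64 + 25 = 89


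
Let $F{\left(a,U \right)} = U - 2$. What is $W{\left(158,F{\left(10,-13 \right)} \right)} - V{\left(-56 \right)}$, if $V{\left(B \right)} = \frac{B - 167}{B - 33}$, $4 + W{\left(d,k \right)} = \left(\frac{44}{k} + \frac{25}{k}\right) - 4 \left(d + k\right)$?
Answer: $- \frac{259482}{445} \approx -583.11$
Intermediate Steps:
$F{\left(a,U \right)} = -2 + U$ ($F{\left(a,U \right)} = U - 2 = -2 + U$)
$W{\left(d,k \right)} = -4 - 4 d - 4 k + \frac{69}{k}$ ($W{\left(d,k \right)} = -4 - \left(- \frac{69}{k} + 4 \left(d + k\right)\right) = -4 - \left(- \frac{69}{k} + 4 d + 4 k\right) = -4 - 4 d - 4 k + \frac{69}{k}$)
$V{\left(B \right)} = \frac{-167 + B}{-33 + B}$
$W{\left(158,F{\left(10,-13 \right)} \right)} - V{\left(-56 \right)} = \frac{69 - 4 \left(-2 - 13\right) \left(1 + 158 - 15\right)}{-2 - 13} - \frac{-167 - 56}{-33 - 56} = \frac{69 - - 60 \left(1 + 158 - 15\right)}{-15} - \frac{1}{-89} \left(-223\right) = - \frac{69 - \left(-60\right) 144}{15} - \left(- \frac{1}{89}\right) \left(-223\right) = - \frac{69 + 8640}{15} - \frac{223}{89} = \left(- \frac{1}{15}\right) 8709 - \frac{223}{89} = - \frac{2903}{5} - \frac{223}{89} = - \frac{259482}{445}$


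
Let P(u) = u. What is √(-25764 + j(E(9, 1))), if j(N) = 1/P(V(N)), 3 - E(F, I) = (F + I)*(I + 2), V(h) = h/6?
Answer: I*√231878/3 ≈ 160.51*I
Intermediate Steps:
V(h) = h/6 (V(h) = h*(⅙) = h/6)
E(F, I) = 3 - (2 + I)*(F + I) (E(F, I) = 3 - (F + I)*(I + 2) = 3 - (F + I)*(2 + I) = 3 - (2 + I)*(F + I))
j(N) = 6/N (j(N) = 1/(N/6) = 6/N)
√(-25764 + j(E(9, 1))) = √(-25764 + 6/(3 - 1*1² - 2*9 - 2*1 - 1*9*1)) = √(-25764 + 6/(3 - 1*1 - 18 - 2 - 9)) = √(-25764 + 6/(3 - 1 - 18 - 2 - 9)) = √(-25764 + 6/(-27)) = √(-25764 + 6*(-1/27)) = √(-25764 - 2/9) = √(-231878/9) = I*√231878/3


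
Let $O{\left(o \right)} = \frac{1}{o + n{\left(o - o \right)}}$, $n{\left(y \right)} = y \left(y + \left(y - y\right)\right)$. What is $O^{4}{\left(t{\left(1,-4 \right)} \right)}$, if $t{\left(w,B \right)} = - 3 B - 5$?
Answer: $\frac{1}{2401} \approx 0.00041649$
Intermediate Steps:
$t{\left(w,B \right)} = -5 - 3 B$
$n{\left(y \right)} = y^{2}$ ($n{\left(y \right)} = y \left(y + 0\right) = y y = y^{2}$)
$O{\left(o \right)} = \frac{1}{o}$ ($O{\left(o \right)} = \frac{1}{o + \left(o - o\right)^{2}} = \frac{1}{o + 0^{2}} = \frac{1}{o + 0} = \frac{1}{o}$)
$O^{4}{\left(t{\left(1,-4 \right)} \right)} = \left(\frac{1}{-5 - -12}\right)^{4} = \left(\frac{1}{-5 + 12}\right)^{4} = \left(\frac{1}{7}\right)^{4} = \frac{1}{2401}$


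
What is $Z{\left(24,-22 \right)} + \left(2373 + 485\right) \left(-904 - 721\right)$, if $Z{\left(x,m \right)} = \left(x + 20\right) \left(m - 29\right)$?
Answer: $-4646494$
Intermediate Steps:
$Z{\left(x,m \right)} = \left(-29 + m\right) \left(20 + x\right)$ ($Z{\left(x,m \right)} = \left(20 + x\right) \left(-29 + m\right) = \left(-29 + m\right) \left(20 + x\right)$)
$Z{\left(24,-22 \right)} + \left(2373 + 485\right) \left(-904 - 721\right) = \left(-580 - 696 + 20 \left(-22\right) - 528\right) + \left(2373 + 485\right) \left(-904 - 721\right) = \left(-580 - 696 - 440 - 528\right) + 2858 \left(-1625\right) = -2244 - 4644250 = -4646494$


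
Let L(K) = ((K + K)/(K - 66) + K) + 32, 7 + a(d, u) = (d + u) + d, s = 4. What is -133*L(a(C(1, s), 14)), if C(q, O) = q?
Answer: -5411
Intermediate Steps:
a(d, u) = -7 + u + 2*d (a(d, u) = -7 + ((d + u) + d) = -7 + (u + 2*d) = -7 + u + 2*d)
L(K) = 32 + K + 2*K/(-66 + K) (L(K) = ((2*K)/(-66 + K) + K) + 32 = (2*K/(-66 + K) + K) + 32 = (K + 2*K/(-66 + K)) + 32 = 32 + K + 2*K/(-66 + K))
-133*L(a(C(1, s), 14)) = -133*(-2112 + (-7 + 14 + 2*1)**2 - 32*(-7 + 14 + 2*1))/(-66 + (-7 + 14 + 2*1)) = -133*(-2112 + (-7 + 14 + 2)**2 - 32*(-7 + 14 + 2))/(-66 + (-7 + 14 + 2)) = -133*(-2112 + 9**2 - 32*9)/(-66 + 9) = -133*(-2112 + 81 - 288)/(-57) = -(-7)*(-2319)/3 = -133*773/19 = -5411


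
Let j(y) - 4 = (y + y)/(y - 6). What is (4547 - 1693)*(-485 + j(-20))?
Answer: -17788982/13 ≈ -1.3684e+6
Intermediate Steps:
j(y) = 4 + 2*y/(-6 + y) (j(y) = 4 + (y + y)/(y - 6) = 4 + (2*y)/(-6 + y) = 4 + 2*y/(-6 + y))
(4547 - 1693)*(-485 + j(-20)) = (4547 - 1693)*(-485 + 6*(-4 - 20)/(-6 - 20)) = 2854*(-485 + 6*(-24)/(-26)) = 2854*(-485 + 6*(-1/26)*(-24)) = 2854*(-485 + 72/13) = 2854*(-6233/13) = -17788982/13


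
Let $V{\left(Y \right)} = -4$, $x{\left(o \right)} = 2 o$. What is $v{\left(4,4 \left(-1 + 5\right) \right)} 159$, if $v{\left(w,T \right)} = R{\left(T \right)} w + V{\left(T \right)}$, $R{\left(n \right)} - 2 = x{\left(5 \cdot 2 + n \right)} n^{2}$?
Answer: $8467068$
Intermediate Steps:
$R{\left(n \right)} = 2 + n^{2} \left(20 + 2 n\right)$ ($R{\left(n \right)} = 2 + 2 \left(5 \cdot 2 + n\right) n^{2} = 2 + 2 \left(10 + n\right) n^{2} = 2 + \left(20 + 2 n\right) n^{2} = 2 + n^{2} \left(20 + 2 n\right)$)
$v{\left(w,T \right)} = -4 + w \left(2 + 2 T^{2} \left(10 + T\right)\right)$ ($v{\left(w,T \right)} = \left(2 + 2 T^{2} \left(10 + T\right)\right) w - 4 = w \left(2 + 2 T^{2} \left(10 + T\right)\right) - 4 = -4 + w \left(2 + 2 T^{2} \left(10 + T\right)\right)$)
$v{\left(4,4 \left(-1 + 5\right) \right)} 159 = \left(-4 + 2 \cdot 4 \left(1 + \left(4 \left(-1 + 5\right)\right)^{2} \left(10 + 4 \left(-1 + 5\right)\right)\right)\right) 159 = \left(-4 + 2 \cdot 4 \left(1 + \left(4 \cdot 4\right)^{2} \left(10 + 4 \cdot 4\right)\right)\right) 159 = \left(-4 + 2 \cdot 4 \left(1 + 16^{2} \left(10 + 16\right)\right)\right) 159 = \left(-4 + 2 \cdot 4 \left(1 + 256 \cdot 26\right)\right) 159 = \left(-4 + 2 \cdot 4 \left(1 + 6656\right)\right) 159 = \left(-4 + 2 \cdot 4 \cdot 6657\right) 159 = \left(-4 + 53256\right) 159 = 53252 \cdot 159 = 8467068$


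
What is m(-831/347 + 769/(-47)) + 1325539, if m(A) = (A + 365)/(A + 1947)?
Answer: 41685188944582/31447723 ≈ 1.3255e+6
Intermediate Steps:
m(A) = (365 + A)/(1947 + A)
m(-831/347 + 769/(-47)) + 1325539 = (365 + (-831/347 + 769/(-47)))/(1947 + (-831/347 + 769/(-47))) + 1325539 = (365 + (-831*1/347 + 769*(-1/47)))/(1947 + (-831*1/347 + 769*(-1/47))) + 1325539 = (365 + (-831/347 - 769/47))/(1947 + (-831/347 - 769/47)) + 1325539 = (365 - 305900/16309)/(1947 - 305900/16309) + 1325539 = (5646885/16309)/(31447723/16309) + 1325539 = (16309/31447723)*(5646885/16309) + 1325539 = 5646885/31447723 + 1325539 = 41685188944582/31447723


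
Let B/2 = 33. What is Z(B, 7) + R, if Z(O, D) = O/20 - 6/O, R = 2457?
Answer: 270623/110 ≈ 2460.2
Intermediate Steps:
B = 66 (B = 2*33 = 66)
Z(O, D) = -6/O + O/20 (Z(O, D) = O*(1/20) - 6/O = O/20 - 6/O = -6/O + O/20)
Z(B, 7) + R = (-6/66 + (1/20)*66) + 2457 = (-6*1/66 + 33/10) + 2457 = (-1/11 + 33/10) + 2457 = 353/110 + 2457 = 270623/110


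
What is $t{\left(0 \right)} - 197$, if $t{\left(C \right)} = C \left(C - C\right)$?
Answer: $-197$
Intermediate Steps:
$t{\left(C \right)} = 0$ ($t{\left(C \right)} = C 0 = 0$)
$t{\left(0 \right)} - 197 = 0 - 197 = -197$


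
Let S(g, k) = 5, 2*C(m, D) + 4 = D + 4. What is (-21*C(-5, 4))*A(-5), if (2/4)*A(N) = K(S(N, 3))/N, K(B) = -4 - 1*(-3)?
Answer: -84/5 ≈ -16.800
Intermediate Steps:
C(m, D) = D/2 (C(m, D) = -2 + (D + 4)/2 = -2 + (4 + D)/2 = -2 + (2 + D/2) = D/2)
K(B) = -1 (K(B) = -4 + 3 = -1)
A(N) = -2/N (A(N) = 2*(-1/N) = -2/N)
(-21*C(-5, 4))*A(-5) = (-21*4/2)*(-2/(-5)) = (-21*2)*(-2*(-1/5)) = -42*2/5 = -84/5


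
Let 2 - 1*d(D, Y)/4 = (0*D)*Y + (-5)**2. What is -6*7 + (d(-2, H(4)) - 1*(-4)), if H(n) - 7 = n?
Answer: -130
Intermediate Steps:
H(n) = 7 + n
d(D, Y) = -92 (d(D, Y) = 8 - 4*((0*D)*Y + (-5)**2) = 8 - 4*(0*Y + 25) = 8 - 4*(0 + 25) = 8 - 4*25 = 8 - 100 = -92)
-6*7 + (d(-2, H(4)) - 1*(-4)) = -6*7 + (-92 - 1*(-4)) = -42 + (-92 + 4) = -42 - 88 = -130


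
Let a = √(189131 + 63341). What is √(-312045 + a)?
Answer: √(-312045 + 2*√63118) ≈ 558.16*I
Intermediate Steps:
a = 2*√63118 (a = √252472 = 2*√63118 ≈ 502.47)
√(-312045 + a) = √(-312045 + 2*√63118)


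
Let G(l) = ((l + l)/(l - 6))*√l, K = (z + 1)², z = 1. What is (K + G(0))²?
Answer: 16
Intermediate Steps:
K = 4 (K = (1 + 1)² = 2² = 4)
G(l) = 2*l^(3/2)/(-6 + l) (G(l) = ((2*l)/(-6 + l))*√l = (2*l/(-6 + l))*√l = 2*l^(3/2)/(-6 + l))
(K + G(0))² = (4 + 2*0^(3/2)/(-6 + 0))² = (4 + 2*0/(-6))² = (4 + 2*0*(-⅙))² = (4 + 0)² = 4² = 16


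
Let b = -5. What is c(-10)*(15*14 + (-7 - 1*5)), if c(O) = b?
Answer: -990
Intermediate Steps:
c(O) = -5
c(-10)*(15*14 + (-7 - 1*5)) = -5*(15*14 + (-7 - 1*5)) = -5*(210 + (-7 - 5)) = -5*(210 - 12) = -5*198 = -990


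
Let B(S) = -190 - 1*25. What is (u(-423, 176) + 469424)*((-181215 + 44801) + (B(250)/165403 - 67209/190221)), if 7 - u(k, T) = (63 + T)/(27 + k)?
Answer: -66488751740415716972080/1038283094079 ≈ -6.4037e+10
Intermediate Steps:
B(S) = -215 (B(S) = -190 - 25 = -215)
u(k, T) = 7 - (63 + T)/(27 + k)
(u(-423, 176) + 469424)*((-181215 + 44801) + (B(250)/165403 - 67209/190221)) = ((126 - 1*176 + 7*(-423))/(27 - 423) + 469424)*((-181215 + 44801) + (-215/165403 - 67209/190221)) = ((126 - 176 - 2961)/(-396) + 469424)*(-136414 + (-215*1/165403 - 67209*1/190221)) = (-1/396*(-3011) + 469424)*(-136414 + (-215/165403 - 22403/63407)) = (3011/396 + 469424)*(-136414 - 3719155914/10487708021) = (185894915/396)*(-1430673921132608/10487708021) = -66488751740415716972080/1038283094079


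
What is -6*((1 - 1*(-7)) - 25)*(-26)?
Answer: -2652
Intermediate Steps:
-6*((1 - 1*(-7)) - 25)*(-26) = -6*((1 + 7) - 25)*(-26) = -6*(8 - 25)*(-26) = -6*(-17)*(-26) = 102*(-26) = -2652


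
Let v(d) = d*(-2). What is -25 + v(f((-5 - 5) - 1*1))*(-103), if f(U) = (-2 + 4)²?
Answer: 799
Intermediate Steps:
f(U) = 4 (f(U) = 2² = 4)
v(d) = -2*d
-25 + v(f((-5 - 5) - 1*1))*(-103) = -25 - 2*4*(-103) = -25 - 8*(-103) = -25 + 824 = 799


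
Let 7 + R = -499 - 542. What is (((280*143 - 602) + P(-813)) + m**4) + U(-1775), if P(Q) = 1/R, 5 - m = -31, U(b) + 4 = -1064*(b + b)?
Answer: 5760069999/1048 ≈ 5.4962e+6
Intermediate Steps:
R = -1048 (R = -7 + (-499 - 542) = -7 - 1041 = -1048)
U(b) = -4 - 2128*b (U(b) = -4 - 1064*(b + b) = -4 - 2128*b)
m = 36 (m = 5 - 1*(-31) = 5 + 31 = 36)
P(Q) = -1/1048 (P(Q) = 1/(-1048) = -1/1048)
(((280*143 - 602) + P(-813)) + m**4) + U(-1775) = (((280*143 - 602) - 1/1048) + 36**4) + (-4 - 2128*(-1775)) = (((40040 - 602) - 1/1048) + 1679616) + (-4 + 3777200) = ((39438 - 1/1048) + 1679616) + 3777196 = (41331023/1048 + 1679616) + 3777196 = 1801568591/1048 + 3777196 = 5760069999/1048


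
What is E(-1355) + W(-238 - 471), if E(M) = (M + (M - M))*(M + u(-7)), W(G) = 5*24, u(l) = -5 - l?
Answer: 1833435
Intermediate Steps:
W(G) = 120
E(M) = M*(2 + M) (E(M) = (M + (M - M))*(M + (-5 - 1*(-7))) = (M + 0)*(M + (-5 + 7)) = M*(M + 2) = M*(2 + M))
E(-1355) + W(-238 - 471) = -1355*(2 - 1355) + 120 = -1355*(-1353) + 120 = 1833315 + 120 = 1833435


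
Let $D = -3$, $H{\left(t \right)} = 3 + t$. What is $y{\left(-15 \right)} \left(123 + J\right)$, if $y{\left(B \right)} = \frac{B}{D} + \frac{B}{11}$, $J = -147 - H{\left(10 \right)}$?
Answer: $- \frac{1480}{11} \approx -134.55$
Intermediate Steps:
$J = -160$ ($J = -147 - \left(3 + 10\right) = -147 - 13 = -160$)
$y{\left(B \right)} = - \frac{8 B}{33}$ ($y{\left(B \right)} = \frac{B}{-3} + \frac{B}{11} = B \left(- \frac{1}{3}\right) + B \frac{1}{11} = - \frac{B}{3} + \frac{B}{11} = - \frac{8 B}{33}$)
$y{\left(-15 \right)} \left(123 + J\right) = \left(- \frac{8}{33}\right) \left(-15\right) \left(123 - 160\right) = \frac{40}{11} \left(-37\right) = - \frac{1480}{11}$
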